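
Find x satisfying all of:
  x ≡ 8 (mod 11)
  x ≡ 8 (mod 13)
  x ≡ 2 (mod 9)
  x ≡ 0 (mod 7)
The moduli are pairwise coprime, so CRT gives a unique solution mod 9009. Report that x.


Product of moduli M = 11 · 13 · 9 · 7 = 9009.
Merge one congruence at a time:
  Start: x ≡ 8 (mod 11).
  Combine with x ≡ 8 (mod 13); new modulus lcm = 143.
    Write x = 8 + 11·t and substitute into x ≡ 8 (mod 13): 11·t ≡ 8 − 8 = 0 (mod 13).
    The inverse of 11 mod 13 is 6 (since 11·6 = 66 = 5·13 + 1), so t ≡ 6·0 = 0 ≡ 0 (mod 13).
    Then x = 8 + 11·0 = 8, valid modulo lcm(11, 13) = 143: x ≡ 8 (mod 143).
  Combine with x ≡ 2 (mod 9); new modulus lcm = 1287.
    Write x = 8 + 143·t and substitute into x ≡ 2 (mod 9): 143·t ≡ 2 − 8 = -6 (mod 9).
    Reduce coefficients mod 9: 8·t ≡ 3 (mod 9).
    The inverse of 8 mod 9 is 8 (since 8·8 = 64 = 7·9 + 1), so t ≡ 8·3 = 24 ≡ 6 (mod 9).
    Then x = 8 + 143·6 = 866, valid modulo lcm(143, 9) = 1287: x ≡ 866 (mod 1287).
  Combine with x ≡ 0 (mod 7); new modulus lcm = 9009.
    Write x = 866 + 1287·t and substitute into x ≡ 0 (mod 7): 1287·t ≡ 0 − 866 = -866 (mod 7).
    Reduce coefficients mod 7: 6·t ≡ 2 (mod 7).
    The inverse of 6 mod 7 is 6 (since 6·6 = 36 = 5·7 + 1), so t ≡ 6·2 = 12 ≡ 5 (mod 7).
    Then x = 866 + 1287·5 = 7301, valid modulo lcm(1287, 7) = 9009: x ≡ 7301 (mod 9009).
Verify against each original: 7301 mod 11 = 8, 7301 mod 13 = 8, 7301 mod 9 = 2, 7301 mod 7 = 0.

x ≡ 7301 (mod 9009).


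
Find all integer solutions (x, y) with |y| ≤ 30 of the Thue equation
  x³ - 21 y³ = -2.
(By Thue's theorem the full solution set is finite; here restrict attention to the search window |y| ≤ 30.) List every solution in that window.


The equation is x³ - 21y³ = -2. For fixed y, x³ = 21·y³ − 2, so a solution requires the RHS to be a perfect cube.
Strategy: iterate y from -30 to 30, compute RHS = 21·y³ − 2, and check whether it is a (positive or negative) perfect cube.
Check small values of y:
  y = 0: RHS = -2 is not a perfect cube.
  y = 1: RHS = 19 is not a perfect cube.
  y = -1: RHS = -23 is not a perfect cube.
  y = 2: RHS = 166 is not a perfect cube.
  y = -2: RHS = -170 is not a perfect cube.
  y = 3: RHS = 565 is not a perfect cube.
  y = -3: RHS = -569 is not a perfect cube.
Continuing the search up to |y| = 30 finds no solutions either.
No (x, y) in the scanned range satisfies the equation.

No integer solutions with |y| ≤ 30.


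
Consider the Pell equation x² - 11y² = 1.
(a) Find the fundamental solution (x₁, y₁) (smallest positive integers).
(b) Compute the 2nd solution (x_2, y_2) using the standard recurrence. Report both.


Step 1: Find the fundamental solution (x₁, y₁) of x² - 11y² = 1.
  Expand √11 as a continued fraction. a₀ = ⌊√11⌋ = 3; iterate m_{k+1} = d_k·a_k − m_k, d_{k+1} = (11 − m_{k+1}²)/d_k, a_{k+1} = ⌊(a₀ + m_{k+1})/d_{k+1}⌋ (starting m₀ = 0, d₀ = 1), with convergents p_k = a_k·p_{k-1} + p_{k-2}, q_k = a_k·q_{k-1} + q_{k-2} (p₋₁ = 1, q₋₁ = 0):
  k = 0: a₀ = 3; p₀/q₀ = 3/1; p₀² − 11·q₀² = 9 − 11 = -2.
  k = 1: m = 3, d = 2, a = ⌊(3 + 3)/2⌋ = 3; p/q = (3·3 + 1)/(3·1 + 0) = 10/3; p² − 11·q² = 100 − 99 = 1.
  The first convergent with p² − 11·q² = 1 gives the fundamental solution (x₁, y₁) = (10, 3).
Step 2: Apply the recurrence (x_{n+1}, y_{n+1}) = (x₁x_n + 11y₁y_n, x₁y_n + y₁x_n) repeatedly.
  From (x_1, y_1) = (10, 3): x_2 = 10·10 + 11·3·3 = 199; y_2 = 10·3 + 3·10 = 60.
Step 3: Verify x_2² - 11·y_2² = 39601 - 39600 = 1 (should be 1). ✓

(x_1, y_1) = (10, 3); (x_2, y_2) = (199, 60).


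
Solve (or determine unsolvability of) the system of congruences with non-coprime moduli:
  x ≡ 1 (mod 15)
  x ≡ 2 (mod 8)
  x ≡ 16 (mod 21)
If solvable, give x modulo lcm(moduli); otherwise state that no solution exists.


Moduli 15, 8, 21 are not pairwise coprime, so CRT works modulo lcm(m_i) when all pairwise compatibility conditions hold.
Pairwise compatibility: gcd(m_i, m_j) must divide a_i - a_j for every pair.
Merge one congruence at a time:
  Start: x ≡ 1 (mod 15).
  Combine with x ≡ 2 (mod 8): gcd(15, 8) = 1; 2 - 1 = 1, which IS divisible by 1, so compatible.
    Write x = 1 + 15·t and substitute into x ≡ 2 (mod 8): 15·t ≡ 2 − 1 = 1 (mod 8).
    Reduce coefficients mod 8: 7·t ≡ 1 (mod 8).
    The inverse of 7 mod 8 is 7 (since 7·7 = 49 = 6·8 + 1), so t ≡ 7·1 = 7 ≡ 7 (mod 8).
    Then x = 1 + 15·7 = 106, valid modulo lcm(15, 8) = 120: x ≡ 106 (mod 120).
  Combine with x ≡ 16 (mod 21): gcd(120, 21) = 3; 16 - 106 = -90, which IS divisible by 3, so compatible.
    Write x = 106 + 120·t and substitute into x ≡ 16 (mod 21): 120·t ≡ 16 − 106 = -90 (mod 21).
    Divide the congruence (and modulus) by g = 3: 40·t ≡ -30 (mod 7).
    Reduce coefficients mod 7: 5·t ≡ 5 (mod 7).
    The inverse of 5 mod 7 is 3 (since 5·3 = 15 = 2·7 + 1), so t ≡ 3·5 = 15 ≡ 1 (mod 7).
    Then x = 106 + 120·1 = 226, valid modulo lcm(120, 21) = 840: x ≡ 226 (mod 840).
Verify: 226 mod 15 = 1, 226 mod 8 = 2, 226 mod 21 = 16.

x ≡ 226 (mod 840).


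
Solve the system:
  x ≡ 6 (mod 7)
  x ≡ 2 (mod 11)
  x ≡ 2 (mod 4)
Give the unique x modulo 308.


Moduli 7, 11, 4 are pairwise coprime; by CRT there is a unique solution modulo M = 7 · 11 · 4 = 308.
Solve pairwise, accumulating the modulus:
  Start with x ≡ 6 (mod 7).
  Combine with x ≡ 2 (mod 11): since gcd(7, 11) = 1, we get a unique residue mod 77.
    Write x = 6 + 7·t and substitute into x ≡ 2 (mod 11): 7·t ≡ 2 − 6 = -4 (mod 11).
    Reduce coefficients mod 11: 7·t ≡ 7 (mod 11).
    The inverse of 7 mod 11 is 8 (since 7·8 = 56 = 5·11 + 1), so t ≡ 8·7 = 56 ≡ 1 (mod 11).
    Then x = 6 + 7·1 = 13, valid modulo lcm(7, 11) = 77: x ≡ 13 (mod 77).
  Combine with x ≡ 2 (mod 4): since gcd(77, 4) = 1, we get a unique residue mod 308.
    Write x = 13 + 77·t and substitute into x ≡ 2 (mod 4): 77·t ≡ 2 − 13 = -11 (mod 4).
    Reduce coefficients mod 4: 1·t ≡ 1 (mod 4).
    So t ≡ 1 (mod 4).
    Then x = 13 + 77·1 = 90, valid modulo lcm(77, 4) = 308: x ≡ 90 (mod 308).
Verify: 90 mod 7 = 6 ✓, 90 mod 11 = 2 ✓, 90 mod 4 = 2 ✓.

x ≡ 90 (mod 308).


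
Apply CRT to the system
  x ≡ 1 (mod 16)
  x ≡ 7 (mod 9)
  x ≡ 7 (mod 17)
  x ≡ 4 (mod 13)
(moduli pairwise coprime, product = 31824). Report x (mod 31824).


Product of moduli M = 16 · 9 · 17 · 13 = 31824.
Merge one congruence at a time:
  Start: x ≡ 1 (mod 16).
  Combine with x ≡ 7 (mod 9); new modulus lcm = 144.
    Write x = 1 + 16·t and substitute into x ≡ 7 (mod 9): 16·t ≡ 7 − 1 = 6 (mod 9).
    Reduce coefficients mod 9: 7·t ≡ 6 (mod 9).
    The inverse of 7 mod 9 is 4 (since 7·4 = 28 = 3·9 + 1), so t ≡ 4·6 = 24 ≡ 6 (mod 9).
    Then x = 1 + 16·6 = 97, valid modulo lcm(16, 9) = 144: x ≡ 97 (mod 144).
  Combine with x ≡ 7 (mod 17); new modulus lcm = 2448.
    Write x = 97 + 144·t and substitute into x ≡ 7 (mod 17): 144·t ≡ 7 − 97 = -90 (mod 17).
    Reduce coefficients mod 17: 8·t ≡ 12 (mod 17).
    The inverse of 8 mod 17 is 15 (since 8·15 = 120 = 7·17 + 1), so t ≡ 15·12 = 180 ≡ 10 (mod 17).
    Then x = 97 + 144·10 = 1537, valid modulo lcm(144, 17) = 2448: x ≡ 1537 (mod 2448).
  Combine with x ≡ 4 (mod 13); new modulus lcm = 31824.
    Write x = 1537 + 2448·t and substitute into x ≡ 4 (mod 13): 2448·t ≡ 4 − 1537 = -1533 (mod 13).
    Reduce coefficients mod 13: 4·t ≡ 1 (mod 13).
    The inverse of 4 mod 13 is 10 (since 4·10 = 40 = 3·13 + 1), so t ≡ 10·1 = 10 ≡ 10 (mod 13).
    Then x = 1537 + 2448·10 = 26017, valid modulo lcm(2448, 13) = 31824: x ≡ 26017 (mod 31824).
Verify against each original: 26017 mod 16 = 1, 26017 mod 9 = 7, 26017 mod 17 = 7, 26017 mod 13 = 4.

x ≡ 26017 (mod 31824).


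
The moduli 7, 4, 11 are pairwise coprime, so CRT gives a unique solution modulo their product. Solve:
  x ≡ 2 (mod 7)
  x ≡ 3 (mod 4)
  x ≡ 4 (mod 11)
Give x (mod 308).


Moduli 7, 4, 11 are pairwise coprime; by CRT there is a unique solution modulo M = 7 · 4 · 11 = 308.
Solve pairwise, accumulating the modulus:
  Start with x ≡ 2 (mod 7).
  Combine with x ≡ 3 (mod 4): since gcd(7, 4) = 1, we get a unique residue mod 28.
    Write x = 2 + 7·t and substitute into x ≡ 3 (mod 4): 7·t ≡ 3 − 2 = 1 (mod 4).
    Reduce coefficients mod 4: 3·t ≡ 1 (mod 4).
    The inverse of 3 mod 4 is 3 (since 3·3 = 9 = 2·4 + 1), so t ≡ 3·1 = 3 ≡ 3 (mod 4).
    Then x = 2 + 7·3 = 23, valid modulo lcm(7, 4) = 28: x ≡ 23 (mod 28).
  Combine with x ≡ 4 (mod 11): since gcd(28, 11) = 1, we get a unique residue mod 308.
    Write x = 23 + 28·t and substitute into x ≡ 4 (mod 11): 28·t ≡ 4 − 23 = -19 (mod 11).
    Reduce coefficients mod 11: 6·t ≡ 3 (mod 11).
    The inverse of 6 mod 11 is 2 (since 6·2 = 12 = 1·11 + 1), so t ≡ 2·3 = 6 ≡ 6 (mod 11).
    Then x = 23 + 28·6 = 191, valid modulo lcm(28, 11) = 308: x ≡ 191 (mod 308).
Verify: 191 mod 7 = 2 ✓, 191 mod 4 = 3 ✓, 191 mod 11 = 4 ✓.

x ≡ 191 (mod 308).


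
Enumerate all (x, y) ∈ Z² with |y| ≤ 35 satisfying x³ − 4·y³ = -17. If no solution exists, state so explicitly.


The equation is x³ - 4y³ = -17. For fixed y, x³ = 4·y³ − 17, so a solution requires the RHS to be a perfect cube.
Strategy: iterate y from -35 to 35, compute RHS = 4·y³ − 17, and check whether it is a (positive or negative) perfect cube.
Check small values of y:
  y = 0: RHS = -17 is not a perfect cube.
  y = 1: RHS = -13 is not a perfect cube.
  y = -1: RHS = -21 is not a perfect cube.
  y = 2: RHS = 15 is not a perfect cube.
  y = -2: RHS = -49 is not a perfect cube.
  y = 3: RHS = 91 is not a perfect cube.
  y = -3: RHS = -125 = (-5)³ ⇒ x = -5 works.
Continuing the search up to |y| = 35 finds no further solutions beyond those listed.
Collected solutions: (-5, -3).

Solutions (with |y| ≤ 35): (-5, -3).


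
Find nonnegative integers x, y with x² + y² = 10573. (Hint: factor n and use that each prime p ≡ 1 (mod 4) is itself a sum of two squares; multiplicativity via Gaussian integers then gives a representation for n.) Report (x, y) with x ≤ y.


Step 1: Factor n = 10573 = 97 · 109.
Step 2: Check the mod-4 condition on each prime factor: 97 ≡ 1 (mod 4), exponent 1; 109 ≡ 1 (mod 4), exponent 1.
All primes ≡ 3 (mod 4) appear to even exponent (or don't appear), so by the two-squares theorem n IS expressible as a sum of two squares.
Step 3: Build a representation. Here n = 97 · 109 is a product of primes ≡ 1 (mod 4). Each prime p ≡ 1 (mod 4) is itself a sum of two squares; find a² by testing p − a² for a perfect square:
  97: 97 − 1² = 96, 97 − 2² = 93, 97 − 3² = 88, 97 − 4² = 81 = 9² ⇒ 97 = 4² + 9².
  109: 109 − 1² = 108, 109 − 2² = 105, 109 − 3² = 100 = 10² ⇒ 109 = 3² + 10².
  Combine using the Brahmagupta–Fibonacci identity (a² + b²)(c² + d²) = (ac − bd)² + (ad + bc)² = (ac + bd)² + (ad − bc)²:
  97 · 109 = 10573: from (4² + 9²)(3² + 10²), take (4·3 − 9·10, 4·10 + 9·3) = (12 − 90, 40 + 27) = (-78, 67); dropping signs (only squares matter) gives (78, 67); check 78² + 67² = 6084 + 4489 = 10573 ✓.
Step 4: Order so x ≤ y and verify: 67² + 78² = 4489 + 6084 = 10573 = n. ✓

n = 10573 = 67² + 78² (one valid representation with x ≤ y).


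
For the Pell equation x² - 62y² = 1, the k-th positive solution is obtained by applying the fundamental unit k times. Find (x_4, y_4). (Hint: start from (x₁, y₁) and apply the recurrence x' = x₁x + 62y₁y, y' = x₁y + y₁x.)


Step 1: Find the fundamental solution (x₁, y₁) of x² - 62y² = 1.
  Expand √62 as a continued fraction. a₀ = ⌊√62⌋ = 7; iterate m_{k+1} = d_k·a_k − m_k, d_{k+1} = (62 − m_{k+1}²)/d_k, a_{k+1} = ⌊(a₀ + m_{k+1})/d_{k+1}⌋ (starting m₀ = 0, d₀ = 1), with convergents p_k = a_k·p_{k-1} + p_{k-2}, q_k = a_k·q_{k-1} + q_{k-2} (p₋₁ = 1, q₋₁ = 0):
  k = 0: a₀ = 7; p₀/q₀ = 7/1; p₀² − 62·q₀² = 49 − 62 = -13.
  k = 1: m = 7, d = 13, a = ⌊(7 + 7)/13⌋ = 1; p/q = (1·7 + 1)/(1·1 + 0) = 8/1; p² − 62·q² = 64 − 62 = 2.
  k = 2: m = 6, d = 2, a = ⌊(7 + 6)/2⌋ = 6; p/q = (6·8 + 7)/(6·1 + 1) = 55/7; p² − 62·q² = 3025 − 3038 = -13.
  k = 3: m = 6, d = 13, a = ⌊(7 + 6)/13⌋ = 1; p/q = (1·55 + 8)/(1·7 + 1) = 63/8; p² − 62·q² = 3969 − 3968 = 1.
  The first convergent with p² − 62·q² = 1 gives the fundamental solution (x₁, y₁) = (63, 8).
Step 2: Apply the recurrence (x_{n+1}, y_{n+1}) = (x₁x_n + 62y₁y_n, x₁y_n + y₁x_n) repeatedly.
  From (x_1, y_1) = (63, 8): x_2 = 63·63 + 62·8·8 = 7937; y_2 = 63·8 + 8·63 = 1008.
  From (x_2, y_2) = (7937, 1008): x_3 = 63·7937 + 62·8·1008 = 999999; y_3 = 63·1008 + 8·7937 = 127000.
  From (x_3, y_3) = (999999, 127000): x_4 = 63·999999 + 62·8·127000 = 125991937; y_4 = 63·127000 + 8·999999 = 16000992.
Step 3: Verify x_4² - 62·y_4² = 15873968189011969 - 15873968189011968 = 1 (should be 1). ✓

(x_1, y_1) = (63, 8); (x_4, y_4) = (125991937, 16000992).


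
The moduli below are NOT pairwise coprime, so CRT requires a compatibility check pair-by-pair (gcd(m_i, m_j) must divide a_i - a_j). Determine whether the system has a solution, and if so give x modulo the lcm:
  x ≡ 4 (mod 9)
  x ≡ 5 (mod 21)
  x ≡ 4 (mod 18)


Moduli 9, 21, 18 are not pairwise coprime, so CRT works modulo lcm(m_i) when all pairwise compatibility conditions hold.
Pairwise compatibility: gcd(m_i, m_j) must divide a_i - a_j for every pair.
Merge one congruence at a time:
  Start: x ≡ 4 (mod 9).
  Combine with x ≡ 5 (mod 21): gcd(9, 21) = 3, and 5 - 4 = 1 is NOT divisible by 3.
    ⇒ system is inconsistent (no integer solution).

No solution (the system is inconsistent).


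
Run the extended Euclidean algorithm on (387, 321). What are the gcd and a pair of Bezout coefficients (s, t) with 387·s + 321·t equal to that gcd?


Euclidean algorithm on (387, 321) — divide until remainder is 0:
  387 = 1 · 321 + 66
  321 = 4 · 66 + 57
  66 = 1 · 57 + 9
  57 = 6 · 9 + 3
  9 = 3 · 3 + 0
gcd(387, 321) = 3.
Track Bezout coefficients alongside the remainders: start with r₀ = 387 = a·1 + b·0 (s = 1, t = 0) and r₁ = 321 = a·0 + b·1 (s = 0, t = 1); each new remainder r_{k+1} = r_{k-1} − q_k·r_k inherits s_{k+1} = s_{k-1} − q_k·s_k, t_{k+1} = t_{k-1} − q_k·t_k, so r_k = a·s_k + b·t_k at every step:
  q = 1: r = 66, s = 1 − 1·0 = 1, t = 0 − 1·1 = -1  (check: 387·1 + 321·(-1) = 66)
  q = 4: r = 57, s = 0 − 4·1 = -4, t = 1 − 4·(-1) = 5  (check: 387·(-4) + 321·5 = 57)
  q = 1: r = 9, s = 1 − 1·(-4) = 5, t = -1 − 1·5 = -6  (check: 387·5 + 321·(-6) = 9)
  q = 6: r = 3, s = -4 − 6·5 = -34, t = 5 − 6·(-6) = 41  (check: 387·(-34) + 321·41 = 3)
The row with r = 3 (the gcd) gives the Bezout coefficients s = -34, t = 41.
Result: 387 · (-34) + 321 · (41) = 3.

gcd(387, 321) = 3; s = -34, t = 41 (check: 387·(-34) + 321·41 = 3).


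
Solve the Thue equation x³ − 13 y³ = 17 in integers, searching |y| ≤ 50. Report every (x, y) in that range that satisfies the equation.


The equation is x³ - 13y³ = 17. For fixed y, x³ = 13·y³ + 17, so a solution requires the RHS to be a perfect cube.
Strategy: iterate y from -50 to 50, compute RHS = 13·y³ + 17, and check whether it is a (positive or negative) perfect cube.
Check small values of y:
  y = 0: RHS = 17 is not a perfect cube.
  y = 1: RHS = 30 is not a perfect cube.
  y = -1: RHS = 4 is not a perfect cube.
  y = 2: RHS = 121 is not a perfect cube.
  y = -2: RHS = -87 is not a perfect cube.
  y = 3: RHS = 368 is not a perfect cube.
  y = -3: RHS = -334 is not a perfect cube.
Continuing the search up to |y| = 50 finds no solutions either.
No (x, y) in the scanned range satisfies the equation.

No integer solutions with |y| ≤ 50.


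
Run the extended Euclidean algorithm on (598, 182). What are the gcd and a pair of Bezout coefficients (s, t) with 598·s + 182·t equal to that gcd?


Euclidean algorithm on (598, 182) — divide until remainder is 0:
  598 = 3 · 182 + 52
  182 = 3 · 52 + 26
  52 = 2 · 26 + 0
gcd(598, 182) = 26.
Track Bezout coefficients alongside the remainders: start with r₀ = 598 = a·1 + b·0 (s = 1, t = 0) and r₁ = 182 = a·0 + b·1 (s = 0, t = 1); each new remainder r_{k+1} = r_{k-1} − q_k·r_k inherits s_{k+1} = s_{k-1} − q_k·s_k, t_{k+1} = t_{k-1} − q_k·t_k, so r_k = a·s_k + b·t_k at every step:
  q = 3: r = 52, s = 1 − 3·0 = 1, t = 0 − 3·1 = -3  (check: 598·1 + 182·(-3) = 52)
  q = 3: r = 26, s = 0 − 3·1 = -3, t = 1 − 3·(-3) = 10  (check: 598·(-3) + 182·10 = 26)
The row with r = 26 (the gcd) gives the Bezout coefficients s = -3, t = 10.
Result: 598 · (-3) + 182 · (10) = 26.

gcd(598, 182) = 26; s = -3, t = 10 (check: 598·(-3) + 182·10 = 26).


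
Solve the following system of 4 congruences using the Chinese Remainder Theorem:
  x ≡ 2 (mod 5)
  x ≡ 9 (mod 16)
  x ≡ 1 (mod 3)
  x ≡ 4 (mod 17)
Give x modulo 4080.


Product of moduli M = 5 · 16 · 3 · 17 = 4080.
Merge one congruence at a time:
  Start: x ≡ 2 (mod 5).
  Combine with x ≡ 9 (mod 16); new modulus lcm = 80.
    Write x = 2 + 5·t and substitute into x ≡ 9 (mod 16): 5·t ≡ 9 − 2 = 7 (mod 16).
    The inverse of 5 mod 16 is 13 (since 5·13 = 65 = 4·16 + 1), so t ≡ 13·7 = 91 ≡ 11 (mod 16).
    Then x = 2 + 5·11 = 57, valid modulo lcm(5, 16) = 80: x ≡ 57 (mod 80).
  Combine with x ≡ 1 (mod 3); new modulus lcm = 240.
    Write x = 57 + 80·t and substitute into x ≡ 1 (mod 3): 80·t ≡ 1 − 57 = -56 (mod 3).
    Reduce coefficients mod 3: 2·t ≡ 1 (mod 3).
    The inverse of 2 mod 3 is 2 (since 2·2 = 4 = 1·3 + 1), so t ≡ 2·1 = 2 ≡ 2 (mod 3).
    Then x = 57 + 80·2 = 217, valid modulo lcm(80, 3) = 240: x ≡ 217 (mod 240).
  Combine with x ≡ 4 (mod 17); new modulus lcm = 4080.
    Write x = 217 + 240·t and substitute into x ≡ 4 (mod 17): 240·t ≡ 4 − 217 = -213 (mod 17).
    Reduce coefficients mod 17: 2·t ≡ 8 (mod 17).
    The inverse of 2 mod 17 is 9 (since 2·9 = 18 = 1·17 + 1), so t ≡ 9·8 = 72 ≡ 4 (mod 17).
    Then x = 217 + 240·4 = 1177, valid modulo lcm(240, 17) = 4080: x ≡ 1177 (mod 4080).
Verify against each original: 1177 mod 5 = 2, 1177 mod 16 = 9, 1177 mod 3 = 1, 1177 mod 17 = 4.

x ≡ 1177 (mod 4080).


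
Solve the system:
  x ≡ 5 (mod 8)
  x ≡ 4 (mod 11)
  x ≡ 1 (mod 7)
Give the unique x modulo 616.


Moduli 8, 11, 7 are pairwise coprime; by CRT there is a unique solution modulo M = 8 · 11 · 7 = 616.
Solve pairwise, accumulating the modulus:
  Start with x ≡ 5 (mod 8).
  Combine with x ≡ 4 (mod 11): since gcd(8, 11) = 1, we get a unique residue mod 88.
    Write x = 5 + 8·t and substitute into x ≡ 4 (mod 11): 8·t ≡ 4 − 5 = -1 (mod 11).
    Reduce coefficients mod 11: 8·t ≡ 10 (mod 11).
    The inverse of 8 mod 11 is 7 (since 8·7 = 56 = 5·11 + 1), so t ≡ 7·10 = 70 ≡ 4 (mod 11).
    Then x = 5 + 8·4 = 37, valid modulo lcm(8, 11) = 88: x ≡ 37 (mod 88).
  Combine with x ≡ 1 (mod 7): since gcd(88, 7) = 1, we get a unique residue mod 616.
    Write x = 37 + 88·t and substitute into x ≡ 1 (mod 7): 88·t ≡ 1 − 37 = -36 (mod 7).
    Reduce coefficients mod 7: 4·t ≡ 6 (mod 7).
    The inverse of 4 mod 7 is 2 (since 4·2 = 8 = 1·7 + 1), so t ≡ 2·6 = 12 ≡ 5 (mod 7).
    Then x = 37 + 88·5 = 477, valid modulo lcm(88, 7) = 616: x ≡ 477 (mod 616).
Verify: 477 mod 8 = 5 ✓, 477 mod 11 = 4 ✓, 477 mod 7 = 1 ✓.

x ≡ 477 (mod 616).


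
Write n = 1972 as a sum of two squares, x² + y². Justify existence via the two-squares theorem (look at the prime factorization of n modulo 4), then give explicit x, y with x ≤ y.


Step 1: Factor n = 1972 = 2^2 · 17 · 29.
Step 2: Check the mod-4 condition on each prime factor: 2 = 2 (special); 17 ≡ 1 (mod 4), exponent 1; 29 ≡ 1 (mod 4), exponent 1.
All primes ≡ 3 (mod 4) appear to even exponent (or don't appear), so by the two-squares theorem n IS expressible as a sum of two squares.
Step 3: Build a representation. Group n = k² · m with k = 2 and m = 17 · 29 = 493 (a product of primes ≡ 1 (mod 4)); a representation of m scales to one of n via (k·x)² + (k·y)² = k²(x² + y²). Each prime p ≡ 1 (mod 4) is itself a sum of two squares; find a² by testing p − a² for a perfect square:
  17: 17 − 1² = 16 = 4² ⇒ 17 = 1² + 4².
  29: 29 − 1² = 28, 29 − 2² = 25 = 5² ⇒ 29 = 2² + 5².
  Combine using the Brahmagupta–Fibonacci identity (a² + b²)(c² + d²) = (ac − bd)² + (ad + bc)² = (ac + bd)² + (ad − bc)²:
  17 · 29 = 493: from (1² + 4²)(2² + 5²), take (1·2 − 4·5, 1·5 + 4·2) = (2 − 20, 5 + 8) = (-18, 13); dropping signs (only squares matter) gives (18, 13); check 18² + 13² = 324 + 169 = 493 ✓.
  Scale by k = 2: (2·18, 2·13) = (36, 26).
Step 4: Order so x ≤ y and verify: 26² + 36² = 676 + 1296 = 1972 = n. ✓

n = 1972 = 26² + 36² (one valid representation with x ≤ y).


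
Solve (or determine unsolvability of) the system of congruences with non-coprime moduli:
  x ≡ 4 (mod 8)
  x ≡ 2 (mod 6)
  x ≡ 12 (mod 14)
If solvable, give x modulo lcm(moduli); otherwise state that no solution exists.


Moduli 8, 6, 14 are not pairwise coprime, so CRT works modulo lcm(m_i) when all pairwise compatibility conditions hold.
Pairwise compatibility: gcd(m_i, m_j) must divide a_i - a_j for every pair.
Merge one congruence at a time:
  Start: x ≡ 4 (mod 8).
  Combine with x ≡ 2 (mod 6): gcd(8, 6) = 2; 2 - 4 = -2, which IS divisible by 2, so compatible.
    Write x = 4 + 8·t and substitute into x ≡ 2 (mod 6): 8·t ≡ 2 − 4 = -2 (mod 6).
    Divide the congruence (and modulus) by g = 2: 4·t ≡ -1 (mod 3).
    Reduce coefficients mod 3: 1·t ≡ 2 (mod 3).
    So t ≡ 2 (mod 3).
    Then x = 4 + 8·2 = 20, valid modulo lcm(8, 6) = 24: x ≡ 20 (mod 24).
  Combine with x ≡ 12 (mod 14): gcd(24, 14) = 2; 12 - 20 = -8, which IS divisible by 2, so compatible.
    Write x = 20 + 24·t and substitute into x ≡ 12 (mod 14): 24·t ≡ 12 − 20 = -8 (mod 14).
    Divide the congruence (and modulus) by g = 2: 12·t ≡ -4 (mod 7).
    Reduce coefficients mod 7: 5·t ≡ 3 (mod 7).
    The inverse of 5 mod 7 is 3 (since 5·3 = 15 = 2·7 + 1), so t ≡ 3·3 = 9 ≡ 2 (mod 7).
    Then x = 20 + 24·2 = 68, valid modulo lcm(24, 14) = 168: x ≡ 68 (mod 168).
Verify: 68 mod 8 = 4, 68 mod 6 = 2, 68 mod 14 = 12.

x ≡ 68 (mod 168).


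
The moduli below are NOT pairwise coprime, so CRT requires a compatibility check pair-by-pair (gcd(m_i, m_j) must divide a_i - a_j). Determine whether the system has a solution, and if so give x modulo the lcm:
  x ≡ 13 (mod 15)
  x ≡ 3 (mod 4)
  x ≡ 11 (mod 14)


Moduli 15, 4, 14 are not pairwise coprime, so CRT works modulo lcm(m_i) when all pairwise compatibility conditions hold.
Pairwise compatibility: gcd(m_i, m_j) must divide a_i - a_j for every pair.
Merge one congruence at a time:
  Start: x ≡ 13 (mod 15).
  Combine with x ≡ 3 (mod 4): gcd(15, 4) = 1; 3 - 13 = -10, which IS divisible by 1, so compatible.
    Write x = 13 + 15·t and substitute into x ≡ 3 (mod 4): 15·t ≡ 3 − 13 = -10 (mod 4).
    Reduce coefficients mod 4: 3·t ≡ 2 (mod 4).
    The inverse of 3 mod 4 is 3 (since 3·3 = 9 = 2·4 + 1), so t ≡ 3·2 = 6 ≡ 2 (mod 4).
    Then x = 13 + 15·2 = 43, valid modulo lcm(15, 4) = 60: x ≡ 43 (mod 60).
  Combine with x ≡ 11 (mod 14): gcd(60, 14) = 2; 11 - 43 = -32, which IS divisible by 2, so compatible.
    Write x = 43 + 60·t and substitute into x ≡ 11 (mod 14): 60·t ≡ 11 − 43 = -32 (mod 14).
    Divide the congruence (and modulus) by g = 2: 30·t ≡ -16 (mod 7).
    Reduce coefficients mod 7: 2·t ≡ 5 (mod 7).
    The inverse of 2 mod 7 is 4 (since 2·4 = 8 = 1·7 + 1), so t ≡ 4·5 = 20 ≡ 6 (mod 7).
    Then x = 43 + 60·6 = 403, valid modulo lcm(60, 14) = 420: x ≡ 403 (mod 420).
Verify: 403 mod 15 = 13, 403 mod 4 = 3, 403 mod 14 = 11.

x ≡ 403 (mod 420).


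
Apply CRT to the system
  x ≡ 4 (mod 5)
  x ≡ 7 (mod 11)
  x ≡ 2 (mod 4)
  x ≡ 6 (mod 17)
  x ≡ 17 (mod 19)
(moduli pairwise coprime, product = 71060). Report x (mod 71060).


Product of moduli M = 5 · 11 · 4 · 17 · 19 = 71060.
Merge one congruence at a time:
  Start: x ≡ 4 (mod 5).
  Combine with x ≡ 7 (mod 11); new modulus lcm = 55.
    Write x = 4 + 5·t and substitute into x ≡ 7 (mod 11): 5·t ≡ 7 − 4 = 3 (mod 11).
    The inverse of 5 mod 11 is 9 (since 5·9 = 45 = 4·11 + 1), so t ≡ 9·3 = 27 ≡ 5 (mod 11).
    Then x = 4 + 5·5 = 29, valid modulo lcm(5, 11) = 55: x ≡ 29 (mod 55).
  Combine with x ≡ 2 (mod 4); new modulus lcm = 220.
    Write x = 29 + 55·t and substitute into x ≡ 2 (mod 4): 55·t ≡ 2 − 29 = -27 (mod 4).
    Reduce coefficients mod 4: 3·t ≡ 1 (mod 4).
    The inverse of 3 mod 4 is 3 (since 3·3 = 9 = 2·4 + 1), so t ≡ 3·1 = 3 ≡ 3 (mod 4).
    Then x = 29 + 55·3 = 194, valid modulo lcm(55, 4) = 220: x ≡ 194 (mod 220).
  Combine with x ≡ 6 (mod 17); new modulus lcm = 3740.
    Write x = 194 + 220·t and substitute into x ≡ 6 (mod 17): 220·t ≡ 6 − 194 = -188 (mod 17).
    Reduce coefficients mod 17: 16·t ≡ 16 (mod 17).
    The inverse of 16 mod 17 is 16 (since 16·16 = 256 = 15·17 + 1), so t ≡ 16·16 = 256 ≡ 1 (mod 17).
    Then x = 194 + 220·1 = 414, valid modulo lcm(220, 17) = 3740: x ≡ 414 (mod 3740).
  Combine with x ≡ 17 (mod 19); new modulus lcm = 71060.
    Write x = 414 + 3740·t and substitute into x ≡ 17 (mod 19): 3740·t ≡ 17 − 414 = -397 (mod 19).
    Reduce coefficients mod 19: 16·t ≡ 2 (mod 19).
    The inverse of 16 mod 19 is 6 (since 16·6 = 96 = 5·19 + 1), so t ≡ 6·2 = 12 ≡ 12 (mod 19).
    Then x = 414 + 3740·12 = 45294, valid modulo lcm(3740, 19) = 71060: x ≡ 45294 (mod 71060).
Verify against each original: 45294 mod 5 = 4, 45294 mod 11 = 7, 45294 mod 4 = 2, 45294 mod 17 = 6, 45294 mod 19 = 17.

x ≡ 45294 (mod 71060).


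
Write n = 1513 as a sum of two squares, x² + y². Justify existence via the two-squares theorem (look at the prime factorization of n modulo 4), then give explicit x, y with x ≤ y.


Step 1: Factor n = 1513 = 17 · 89.
Step 2: Check the mod-4 condition on each prime factor: 17 ≡ 1 (mod 4), exponent 1; 89 ≡ 1 (mod 4), exponent 1.
All primes ≡ 3 (mod 4) appear to even exponent (or don't appear), so by the two-squares theorem n IS expressible as a sum of two squares.
Step 3: Build a representation. Here n = 17 · 89 is a product of primes ≡ 1 (mod 4). Each prime p ≡ 1 (mod 4) is itself a sum of two squares; find a² by testing p − a² for a perfect square:
  17: 17 − 1² = 16 = 4² ⇒ 17 = 1² + 4².
  89: 89 − 1² = 88, 89 − 2² = 85, 89 − 3² = 80, 89 − 4² = 73, 89 − 5² = 64 = 8² ⇒ 89 = 5² + 8².
  Combine using the Brahmagupta–Fibonacci identity (a² + b²)(c² + d²) = (ac − bd)² + (ad + bc)² = (ac + bd)² + (ad − bc)²:
  17 · 89 = 1513: from (1² + 4²)(5² + 8²), take (1·5 − 4·8, 1·8 + 4·5) = (5 − 32, 8 + 20) = (-27, 28); dropping signs (only squares matter) gives (27, 28); check 27² + 28² = 729 + 784 = 1513 ✓.
Step 4: Order so x ≤ y and verify: 27² + 28² = 729 + 784 = 1513 = n. ✓

n = 1513 = 27² + 28² (one valid representation with x ≤ y).


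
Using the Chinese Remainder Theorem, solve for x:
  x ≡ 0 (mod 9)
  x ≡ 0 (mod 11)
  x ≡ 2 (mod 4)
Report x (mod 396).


Moduli 9, 11, 4 are pairwise coprime; by CRT there is a unique solution modulo M = 9 · 11 · 4 = 396.
Solve pairwise, accumulating the modulus:
  Start with x ≡ 0 (mod 9).
  Combine with x ≡ 0 (mod 11): since gcd(9, 11) = 1, we get a unique residue mod 99.
    Write x = 0 + 9·t and substitute into x ≡ 0 (mod 11): 9·t ≡ 0 − 0 = 0 (mod 11).
    The inverse of 9 mod 11 is 5 (since 9·5 = 45 = 4·11 + 1), so t ≡ 5·0 = 0 ≡ 0 (mod 11).
    Then x = 0 + 9·0 = 0, valid modulo lcm(9, 11) = 99: x ≡ 0 (mod 99).
  Combine with x ≡ 2 (mod 4): since gcd(99, 4) = 1, we get a unique residue mod 396.
    Write x = 0 + 99·t and substitute into x ≡ 2 (mod 4): 99·t ≡ 2 − 0 = 2 (mod 4).
    Reduce coefficients mod 4: 3·t ≡ 2 (mod 4).
    The inverse of 3 mod 4 is 3 (since 3·3 = 9 = 2·4 + 1), so t ≡ 3·2 = 6 ≡ 2 (mod 4).
    Then x = 0 + 99·2 = 198, valid modulo lcm(99, 4) = 396: x ≡ 198 (mod 396).
Verify: 198 mod 9 = 0 ✓, 198 mod 11 = 0 ✓, 198 mod 4 = 2 ✓.

x ≡ 198 (mod 396).


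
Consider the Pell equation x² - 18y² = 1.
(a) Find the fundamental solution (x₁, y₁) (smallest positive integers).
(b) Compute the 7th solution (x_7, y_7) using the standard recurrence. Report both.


Step 1: Find the fundamental solution (x₁, y₁) of x² - 18y² = 1.
  Expand √18 as a continued fraction. a₀ = ⌊√18⌋ = 4; iterate m_{k+1} = d_k·a_k − m_k, d_{k+1} = (18 − m_{k+1}²)/d_k, a_{k+1} = ⌊(a₀ + m_{k+1})/d_{k+1}⌋ (starting m₀ = 0, d₀ = 1), with convergents p_k = a_k·p_{k-1} + p_{k-2}, q_k = a_k·q_{k-1} + q_{k-2} (p₋₁ = 1, q₋₁ = 0):
  k = 0: a₀ = 4; p₀/q₀ = 4/1; p₀² − 18·q₀² = 16 − 18 = -2.
  k = 1: m = 4, d = 2, a = ⌊(4 + 4)/2⌋ = 4; p/q = (4·4 + 1)/(4·1 + 0) = 17/4; p² − 18·q² = 289 − 288 = 1.
  The first convergent with p² − 18·q² = 1 gives the fundamental solution (x₁, y₁) = (17, 4).
Step 2: Apply the recurrence (x_{n+1}, y_{n+1}) = (x₁x_n + 18y₁y_n, x₁y_n + y₁x_n) repeatedly.
  From (x_1, y_1) = (17, 4): x_2 = 17·17 + 18·4·4 = 577; y_2 = 17·4 + 4·17 = 136.
  From (x_2, y_2) = (577, 136): x_3 = 17·577 + 18·4·136 = 19601; y_3 = 17·136 + 4·577 = 4620.
  From (x_3, y_3) = (19601, 4620): x_4 = 17·19601 + 18·4·4620 = 665857; y_4 = 17·4620 + 4·19601 = 156944.
  From (x_4, y_4) = (665857, 156944): x_5 = 17·665857 + 18·4·156944 = 22619537; y_5 = 17·156944 + 4·665857 = 5331476.
  From (x_5, y_5) = (22619537, 5331476): x_6 = 17·22619537 + 18·4·5331476 = 768398401; y_6 = 17·5331476 + 4·22619537 = 181113240.
  From (x_6, y_6) = (768398401, 181113240): x_7 = 17·768398401 + 18·4·181113240 = 26102926097; y_7 = 17·181113240 + 4·768398401 = 6152518684.
Step 3: Verify x_7² - 18·y_7² = 681362750825443653409 - 681362750825443653408 = 1 (should be 1). ✓

(x_1, y_1) = (17, 4); (x_7, y_7) = (26102926097, 6152518684).


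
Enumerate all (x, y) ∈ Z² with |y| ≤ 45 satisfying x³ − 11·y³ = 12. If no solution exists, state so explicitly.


The equation is x³ - 11y³ = 12. For fixed y, x³ = 11·y³ + 12, so a solution requires the RHS to be a perfect cube.
Strategy: iterate y from -45 to 45, compute RHS = 11·y³ + 12, and check whether it is a (positive or negative) perfect cube.
Check small values of y:
  y = 0: RHS = 12 is not a perfect cube.
  y = 1: RHS = 23 is not a perfect cube.
  y = -1: RHS = 1 = (1)³ ⇒ x = 1 works.
  y = 2: RHS = 100 is not a perfect cube.
  y = -2: RHS = -76 is not a perfect cube.
  y = 3: RHS = 309 is not a perfect cube.
  y = -3: RHS = -285 is not a perfect cube.
Continuing the search up to |y| = 45 finds no further solutions beyond those listed.
Collected solutions: (1, -1).

Solutions (with |y| ≤ 45): (1, -1).


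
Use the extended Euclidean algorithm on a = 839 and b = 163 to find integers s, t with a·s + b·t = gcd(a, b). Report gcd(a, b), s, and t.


Euclidean algorithm on (839, 163) — divide until remainder is 0:
  839 = 5 · 163 + 24
  163 = 6 · 24 + 19
  24 = 1 · 19 + 5
  19 = 3 · 5 + 4
  5 = 1 · 4 + 1
  4 = 4 · 1 + 0
gcd(839, 163) = 1.
Track Bezout coefficients alongside the remainders: start with r₀ = 839 = a·1 + b·0 (s = 1, t = 0) and r₁ = 163 = a·0 + b·1 (s = 0, t = 1); each new remainder r_{k+1} = r_{k-1} − q_k·r_k inherits s_{k+1} = s_{k-1} − q_k·s_k, t_{k+1} = t_{k-1} − q_k·t_k, so r_k = a·s_k + b·t_k at every step:
  q = 5: r = 24, s = 1 − 5·0 = 1, t = 0 − 5·1 = -5  (check: 839·1 + 163·(-5) = 24)
  q = 6: r = 19, s = 0 − 6·1 = -6, t = 1 − 6·(-5) = 31  (check: 839·(-6) + 163·31 = 19)
  q = 1: r = 5, s = 1 − 1·(-6) = 7, t = -5 − 1·31 = -36  (check: 839·7 + 163·(-36) = 5)
  q = 3: r = 4, s = -6 − 3·7 = -27, t = 31 − 3·(-36) = 139  (check: 839·(-27) + 163·139 = 4)
  q = 1: r = 1, s = 7 − 1·(-27) = 34, t = -36 − 1·139 = -175  (check: 839·34 + 163·(-175) = 1)
The row with r = 1 (the gcd) gives the Bezout coefficients s = 34, t = -175.
Result: 839 · (34) + 163 · (-175) = 1.

gcd(839, 163) = 1; s = 34, t = -175 (check: 839·34 + 163·(-175) = 1).


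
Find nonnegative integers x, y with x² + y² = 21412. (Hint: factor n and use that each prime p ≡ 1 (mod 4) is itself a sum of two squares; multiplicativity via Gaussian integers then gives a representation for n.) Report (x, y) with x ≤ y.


Step 1: Factor n = 21412 = 2^2 · 53 · 101.
Step 2: Check the mod-4 condition on each prime factor: 2 = 2 (special); 53 ≡ 1 (mod 4), exponent 1; 101 ≡ 1 (mod 4), exponent 1.
All primes ≡ 3 (mod 4) appear to even exponent (or don't appear), so by the two-squares theorem n IS expressible as a sum of two squares.
Step 3: Build a representation. Group n = k² · m with k = 2 and m = 53 · 101 = 5353 (a product of primes ≡ 1 (mod 4)); a representation of m scales to one of n via (k·x)² + (k·y)² = k²(x² + y²). Each prime p ≡ 1 (mod 4) is itself a sum of two squares; find a² by testing p − a² for a perfect square:
  53: 53 − 1² = 52, 53 − 2² = 49 = 7² ⇒ 53 = 2² + 7².
  101: 101 − 1² = 100 = 10² ⇒ 101 = 1² + 10².
  Combine using the Brahmagupta–Fibonacci identity (a² + b²)(c² + d²) = (ac − bd)² + (ad + bc)² = (ac + bd)² + (ad − bc)²:
  53 · 101 = 5353: from (2² + 7²)(1² + 10²), take (2·1 − 7·10, 2·10 + 7·1) = (2 − 70, 20 + 7) = (-68, 27); dropping signs (only squares matter) gives (68, 27); check 68² + 27² = 4624 + 729 = 5353 ✓.
  Scale by k = 2: (2·68, 2·27) = (136, 54).
Step 4: Order so x ≤ y and verify: 54² + 136² = 2916 + 18496 = 21412 = n. ✓

n = 21412 = 54² + 136² (one valid representation with x ≤ y).


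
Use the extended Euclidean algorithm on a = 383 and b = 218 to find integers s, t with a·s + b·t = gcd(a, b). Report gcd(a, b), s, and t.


Euclidean algorithm on (383, 218) — divide until remainder is 0:
  383 = 1 · 218 + 165
  218 = 1 · 165 + 53
  165 = 3 · 53 + 6
  53 = 8 · 6 + 5
  6 = 1 · 5 + 1
  5 = 5 · 1 + 0
gcd(383, 218) = 1.
Track Bezout coefficients alongside the remainders: start with r₀ = 383 = a·1 + b·0 (s = 1, t = 0) and r₁ = 218 = a·0 + b·1 (s = 0, t = 1); each new remainder r_{k+1} = r_{k-1} − q_k·r_k inherits s_{k+1} = s_{k-1} − q_k·s_k, t_{k+1} = t_{k-1} − q_k·t_k, so r_k = a·s_k + b·t_k at every step:
  q = 1: r = 165, s = 1 − 1·0 = 1, t = 0 − 1·1 = -1  (check: 383·1 + 218·(-1) = 165)
  q = 1: r = 53, s = 0 − 1·1 = -1, t = 1 − 1·(-1) = 2  (check: 383·(-1) + 218·2 = 53)
  q = 3: r = 6, s = 1 − 3·(-1) = 4, t = -1 − 3·2 = -7  (check: 383·4 + 218·(-7) = 6)
  q = 8: r = 5, s = -1 − 8·4 = -33, t = 2 − 8·(-7) = 58  (check: 383·(-33) + 218·58 = 5)
  q = 1: r = 1, s = 4 − 1·(-33) = 37, t = -7 − 1·58 = -65  (check: 383·37 + 218·(-65) = 1)
The row with r = 1 (the gcd) gives the Bezout coefficients s = 37, t = -65.
Result: 383 · (37) + 218 · (-65) = 1.

gcd(383, 218) = 1; s = 37, t = -65 (check: 383·37 + 218·(-65) = 1).


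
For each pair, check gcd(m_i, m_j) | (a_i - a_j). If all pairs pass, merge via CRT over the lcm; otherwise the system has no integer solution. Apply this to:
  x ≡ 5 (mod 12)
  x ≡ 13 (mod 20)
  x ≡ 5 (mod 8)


Moduli 12, 20, 8 are not pairwise coprime, so CRT works modulo lcm(m_i) when all pairwise compatibility conditions hold.
Pairwise compatibility: gcd(m_i, m_j) must divide a_i - a_j for every pair.
Merge one congruence at a time:
  Start: x ≡ 5 (mod 12).
  Combine with x ≡ 13 (mod 20): gcd(12, 20) = 4; 13 - 5 = 8, which IS divisible by 4, so compatible.
    Write x = 5 + 12·t and substitute into x ≡ 13 (mod 20): 12·t ≡ 13 − 5 = 8 (mod 20).
    Divide the congruence (and modulus) by g = 4: 3·t ≡ 2 (mod 5).
    The inverse of 3 mod 5 is 2 (since 3·2 = 6 = 1·5 + 1), so t ≡ 2·2 = 4 ≡ 4 (mod 5).
    Then x = 5 + 12·4 = 53, valid modulo lcm(12, 20) = 60: x ≡ 53 (mod 60).
  Combine with x ≡ 5 (mod 8): gcd(60, 8) = 4; 5 - 53 = -48, which IS divisible by 4, so compatible.
    Write x = 53 + 60·t and substitute into x ≡ 5 (mod 8): 60·t ≡ 5 − 53 = -48 (mod 8).
    Divide the congruence (and modulus) by g = 4: 15·t ≡ -12 (mod 2).
    Reduce coefficients mod 2: 1·t ≡ 0 (mod 2).
    So t ≡ 0 (mod 2).
    Then x = 53 + 60·0 = 53, valid modulo lcm(60, 8) = 120: x ≡ 53 (mod 120).
Verify: 53 mod 12 = 5, 53 mod 20 = 13, 53 mod 8 = 5.

x ≡ 53 (mod 120).


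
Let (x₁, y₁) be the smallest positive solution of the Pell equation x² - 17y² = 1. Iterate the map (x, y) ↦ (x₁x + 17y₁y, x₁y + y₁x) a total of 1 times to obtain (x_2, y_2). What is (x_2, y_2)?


Step 1: Find the fundamental solution (x₁, y₁) of x² - 17y² = 1.
  Expand √17 as a continued fraction. a₀ = ⌊√17⌋ = 4; iterate m_{k+1} = d_k·a_k − m_k, d_{k+1} = (17 − m_{k+1}²)/d_k, a_{k+1} = ⌊(a₀ + m_{k+1})/d_{k+1}⌋ (starting m₀ = 0, d₀ = 1), with convergents p_k = a_k·p_{k-1} + p_{k-2}, q_k = a_k·q_{k-1} + q_{k-2} (p₋₁ = 1, q₋₁ = 0):
  k = 0: a₀ = 4; p₀/q₀ = 4/1; p₀² − 17·q₀² = 16 − 17 = -1.
  k = 1: m = 4, d = 1, a = ⌊(4 + 4)/1⌋ = 8; p/q = (8·4 + 1)/(8·1 + 0) = 33/8; p² − 17·q² = 1089 − 1088 = 1.
  The first convergent with p² − 17·q² = 1 gives the fundamental solution (x₁, y₁) = (33, 8).
Step 2: Apply the recurrence (x_{n+1}, y_{n+1}) = (x₁x_n + 17y₁y_n, x₁y_n + y₁x_n) repeatedly.
  From (x_1, y_1) = (33, 8): x_2 = 33·33 + 17·8·8 = 2177; y_2 = 33·8 + 8·33 = 528.
Step 3: Verify x_2² - 17·y_2² = 4739329 - 4739328 = 1 (should be 1). ✓

(x_1, y_1) = (33, 8); (x_2, y_2) = (2177, 528).


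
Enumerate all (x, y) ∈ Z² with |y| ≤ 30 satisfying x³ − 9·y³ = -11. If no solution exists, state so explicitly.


The equation is x³ - 9y³ = -11. For fixed y, x³ = 9·y³ − 11, so a solution requires the RHS to be a perfect cube.
Strategy: iterate y from -30 to 30, compute RHS = 9·y³ − 11, and check whether it is a (positive or negative) perfect cube.
Check small values of y:
  y = 0: RHS = -11 is not a perfect cube.
  y = 1: RHS = -2 is not a perfect cube.
  y = -1: RHS = -20 is not a perfect cube.
  y = 2: RHS = 61 is not a perfect cube.
  y = -2: RHS = -83 is not a perfect cube.
  y = 3: RHS = 232 is not a perfect cube.
  y = -3: RHS = -254 is not a perfect cube.
Continuing the search up to |y| = 30 finds no solutions either.
No (x, y) in the scanned range satisfies the equation.

No integer solutions with |y| ≤ 30.


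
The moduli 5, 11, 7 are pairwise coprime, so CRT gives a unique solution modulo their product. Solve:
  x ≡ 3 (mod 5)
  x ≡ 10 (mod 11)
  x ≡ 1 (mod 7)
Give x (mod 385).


Moduli 5, 11, 7 are pairwise coprime; by CRT there is a unique solution modulo M = 5 · 11 · 7 = 385.
Solve pairwise, accumulating the modulus:
  Start with x ≡ 3 (mod 5).
  Combine with x ≡ 10 (mod 11): since gcd(5, 11) = 1, we get a unique residue mod 55.
    Write x = 3 + 5·t and substitute into x ≡ 10 (mod 11): 5·t ≡ 10 − 3 = 7 (mod 11).
    The inverse of 5 mod 11 is 9 (since 5·9 = 45 = 4·11 + 1), so t ≡ 9·7 = 63 ≡ 8 (mod 11).
    Then x = 3 + 5·8 = 43, valid modulo lcm(5, 11) = 55: x ≡ 43 (mod 55).
  Combine with x ≡ 1 (mod 7): since gcd(55, 7) = 1, we get a unique residue mod 385.
    Write x = 43 + 55·t and substitute into x ≡ 1 (mod 7): 55·t ≡ 1 − 43 = -42 (mod 7).
    Reduce coefficients mod 7: 6·t ≡ 0 (mod 7).
    The inverse of 6 mod 7 is 6 (since 6·6 = 36 = 5·7 + 1), so t ≡ 6·0 = 0 ≡ 0 (mod 7).
    Then x = 43 + 55·0 = 43, valid modulo lcm(55, 7) = 385: x ≡ 43 (mod 385).
Verify: 43 mod 5 = 3 ✓, 43 mod 11 = 10 ✓, 43 mod 7 = 1 ✓.

x ≡ 43 (mod 385).


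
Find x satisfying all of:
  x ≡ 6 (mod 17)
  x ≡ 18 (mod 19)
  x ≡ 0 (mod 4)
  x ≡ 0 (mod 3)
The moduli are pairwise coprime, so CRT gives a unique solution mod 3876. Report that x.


Product of moduli M = 17 · 19 · 4 · 3 = 3876.
Merge one congruence at a time:
  Start: x ≡ 6 (mod 17).
  Combine with x ≡ 18 (mod 19); new modulus lcm = 323.
    Write x = 6 + 17·t and substitute into x ≡ 18 (mod 19): 17·t ≡ 18 − 6 = 12 (mod 19).
    The inverse of 17 mod 19 is 9 (since 17·9 = 153 = 8·19 + 1), so t ≡ 9·12 = 108 ≡ 13 (mod 19).
    Then x = 6 + 17·13 = 227, valid modulo lcm(17, 19) = 323: x ≡ 227 (mod 323).
  Combine with x ≡ 0 (mod 4); new modulus lcm = 1292.
    Write x = 227 + 323·t and substitute into x ≡ 0 (mod 4): 323·t ≡ 0 − 227 = -227 (mod 4).
    Reduce coefficients mod 4: 3·t ≡ 1 (mod 4).
    The inverse of 3 mod 4 is 3 (since 3·3 = 9 = 2·4 + 1), so t ≡ 3·1 = 3 ≡ 3 (mod 4).
    Then x = 227 + 323·3 = 1196, valid modulo lcm(323, 4) = 1292: x ≡ 1196 (mod 1292).
  Combine with x ≡ 0 (mod 3); new modulus lcm = 3876.
    Write x = 1196 + 1292·t and substitute into x ≡ 0 (mod 3): 1292·t ≡ 0 − 1196 = -1196 (mod 3).
    Reduce coefficients mod 3: 2·t ≡ 1 (mod 3).
    The inverse of 2 mod 3 is 2 (since 2·2 = 4 = 1·3 + 1), so t ≡ 2·1 = 2 ≡ 2 (mod 3).
    Then x = 1196 + 1292·2 = 3780, valid modulo lcm(1292, 3) = 3876: x ≡ 3780 (mod 3876).
Verify against each original: 3780 mod 17 = 6, 3780 mod 19 = 18, 3780 mod 4 = 0, 3780 mod 3 = 0.

x ≡ 3780 (mod 3876).
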